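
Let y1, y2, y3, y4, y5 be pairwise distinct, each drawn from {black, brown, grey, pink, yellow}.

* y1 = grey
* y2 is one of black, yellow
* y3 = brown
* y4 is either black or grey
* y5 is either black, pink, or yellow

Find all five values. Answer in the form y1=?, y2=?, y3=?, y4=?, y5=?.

y1=grey, y2=yellow, y3=brown, y4=black, y5=pink

y1 has just one choice, so y1 = grey. Remove grey from y4.
y3's domain is down to {brown}, so y3 = brown.
y4's domain is down to {black}, so y4 = black. So y2, y5 can't be black.
That leaves y2 = yellow. Remove yellow from y5.
y5 has just one choice, so y5 = pink.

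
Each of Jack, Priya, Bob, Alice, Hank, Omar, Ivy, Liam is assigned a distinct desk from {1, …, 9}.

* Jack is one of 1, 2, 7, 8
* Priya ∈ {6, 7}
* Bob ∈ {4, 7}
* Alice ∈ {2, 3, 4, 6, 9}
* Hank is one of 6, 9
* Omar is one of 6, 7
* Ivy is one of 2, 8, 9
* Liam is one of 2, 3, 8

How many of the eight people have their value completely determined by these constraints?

3

The 8 variables draw from only 8 values {1, 2, 3, 4, 6, 7, 8, 9}, so each is used; only Jack can be 1, hence Jack = 1.
The 2 variables Priya and Omar are confined to {6, 7}, which locks those values in; drop them from Bob, Alice, Hank.
Bob must be 4 (only option left). Strike 4 from Alice.
Hank must be 9 (only option left). Strike 9 from Alice, Ivy.
Determined: Jack=1, Bob=4, Hank=9. The other people each still have more than one consistent value. That makes 3.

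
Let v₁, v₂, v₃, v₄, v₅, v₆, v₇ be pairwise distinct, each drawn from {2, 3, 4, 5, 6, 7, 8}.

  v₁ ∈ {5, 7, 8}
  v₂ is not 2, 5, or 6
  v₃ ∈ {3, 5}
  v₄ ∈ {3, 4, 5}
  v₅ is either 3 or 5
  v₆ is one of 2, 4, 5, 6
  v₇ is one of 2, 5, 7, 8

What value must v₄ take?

The 7 variables together cover exactly {2, 3, 4, 5, 6, 7, 8} — 7 values for 7 variables — and 6 appears only in v₆'s list, so v₆ = 6.
Among the 6 still-open variables, 2 fits only v₇ (and all 6 values in {2, 3, 4, 5, 7, 8} must be used), so v₇ = 2.
v₃ and v₅ between them cover only {3, 5} — a naked pair. Remove those values from v₁, v₂, v₄.
So v₄ = 4.

4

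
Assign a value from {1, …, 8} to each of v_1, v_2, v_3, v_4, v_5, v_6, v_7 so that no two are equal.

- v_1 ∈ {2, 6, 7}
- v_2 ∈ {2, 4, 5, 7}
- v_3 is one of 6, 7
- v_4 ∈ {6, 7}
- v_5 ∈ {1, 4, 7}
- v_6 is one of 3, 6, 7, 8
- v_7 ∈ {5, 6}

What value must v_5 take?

v_3 and v_4 share exactly the 2 values {6, 7}; by pigeonhole those values go to them, so strike 6, 7 from v_1, v_2, v_5, v_6, v_7.
v_1's domain is down to {2}, so v_1 = 2. Remove 2 from v_2.
v_7 must be 5 (only option left). Strike 5 from v_2.
v_2 has just one choice, so v_2 = 4. Remove 4 from v_5.
So v_5 = 1.

1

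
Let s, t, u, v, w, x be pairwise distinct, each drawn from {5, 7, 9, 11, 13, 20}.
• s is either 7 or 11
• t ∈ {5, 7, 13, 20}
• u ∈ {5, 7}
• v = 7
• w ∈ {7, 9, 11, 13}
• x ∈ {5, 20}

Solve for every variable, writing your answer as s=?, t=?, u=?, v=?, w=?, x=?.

v's domain is down to {7}, so v = 7. Remove 7 from s, t, u, w.
s's domain is down to {11}, so s = 11. Remove 11 from w.
That leaves u = 5. Remove 5 from t, x.
x's domain is down to {20}, so x = 20. Strike 20 from t.
t must be 13 (only option left). So w can't be 13.
w's domain is down to {9}, so w = 9.

s=11, t=13, u=5, v=7, w=9, x=20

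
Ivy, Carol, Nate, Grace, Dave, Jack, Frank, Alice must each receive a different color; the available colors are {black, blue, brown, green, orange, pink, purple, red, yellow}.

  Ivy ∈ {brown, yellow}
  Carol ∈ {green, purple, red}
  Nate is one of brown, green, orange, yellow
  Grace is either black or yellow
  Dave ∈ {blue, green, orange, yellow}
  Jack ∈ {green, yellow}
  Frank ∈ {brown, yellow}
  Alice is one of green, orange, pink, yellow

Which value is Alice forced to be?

pink

Ivy and Frank between them cover only {brown, yellow} — a naked pair. Remove those values from Nate, Grace, Dave, Jack, Alice.
Grace's domain is down to {black}, so Grace = black.
Jack must be green (only option left). Remove green from Carol, Nate, Dave, Alice.
Nate must be orange (only option left). Eliminate orange elsewhere: Dave, Alice.
So Alice = pink.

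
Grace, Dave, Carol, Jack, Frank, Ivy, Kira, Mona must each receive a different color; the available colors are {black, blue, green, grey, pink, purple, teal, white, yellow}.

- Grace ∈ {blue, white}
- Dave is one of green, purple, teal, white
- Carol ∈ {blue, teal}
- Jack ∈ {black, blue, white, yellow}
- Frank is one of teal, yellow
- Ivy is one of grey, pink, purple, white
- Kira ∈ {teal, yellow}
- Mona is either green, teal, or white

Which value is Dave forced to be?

Frank and Kira between them cover only {teal, yellow} — a naked pair. Remove those values from Dave, Carol, Jack, Mona.
Carol's domain is down to {blue}, so Carol = blue. Remove blue from Grace, Jack.
Grace must be white (only option left). Strike white from Dave, Jack, Ivy, Mona.
Jack's domain is down to {black}, so Jack = black.
Mona must be green (only option left). So Dave can't be green.
So Dave = purple.

purple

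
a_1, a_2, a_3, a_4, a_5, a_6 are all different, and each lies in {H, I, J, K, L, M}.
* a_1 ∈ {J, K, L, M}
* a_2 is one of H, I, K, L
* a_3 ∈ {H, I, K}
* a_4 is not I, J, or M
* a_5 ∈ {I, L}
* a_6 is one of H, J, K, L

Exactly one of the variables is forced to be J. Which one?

a_6

The 6 variables draw from only 6 values {H, I, J, K, L, M}, so each is used; only a_1 can be M, hence a_1 = M.
The 5 still-open variables draw from only 5 values {H, I, J, K, L}, so each is used; only a_6 can be J, hence a_6 = J.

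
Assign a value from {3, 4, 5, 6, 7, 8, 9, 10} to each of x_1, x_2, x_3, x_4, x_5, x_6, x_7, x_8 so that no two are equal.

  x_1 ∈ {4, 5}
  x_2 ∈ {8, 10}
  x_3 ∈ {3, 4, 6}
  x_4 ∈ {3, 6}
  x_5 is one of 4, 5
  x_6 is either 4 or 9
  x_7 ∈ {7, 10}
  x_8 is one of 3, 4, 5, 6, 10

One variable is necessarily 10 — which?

x_8

The 8 variables together cover exactly {3, 4, 5, 6, 7, 8, 9, 10} — 8 values for 8 variables — and 7 appears only in x_7's list, so x_7 = 7.
The 7 still-open variables draw from only 7 values {3, 4, 5, 6, 8, 9, 10}, so each is used; only x_2 can be 8, hence x_2 = 8.
Among the 6 still-open variables, 9 fits only x_6 (and all 6 values in {3, 4, 5, 6, 9, 10} must be used), so x_6 = 9.
The 5 still-open variables draw from only 5 values {3, 4, 5, 6, 10}, so each is used; only x_8 can be 10, hence x_8 = 10.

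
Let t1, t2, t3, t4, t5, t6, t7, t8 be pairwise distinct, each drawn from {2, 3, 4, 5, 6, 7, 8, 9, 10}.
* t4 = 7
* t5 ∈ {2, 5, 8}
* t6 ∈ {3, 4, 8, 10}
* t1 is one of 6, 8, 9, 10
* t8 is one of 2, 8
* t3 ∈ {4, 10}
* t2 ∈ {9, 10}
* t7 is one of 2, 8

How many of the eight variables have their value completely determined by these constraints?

2

t4's domain is down to {7}, so t4 = 7.
t7 and t8 share exactly the 2 values {2, 8}; by pigeonhole those values go to them, so strike 2, 8 from t1, t5, t6.
t5's domain is down to {5}, so t5 = 5.
Determined: t4=7, t5=5. The other variables each still have more than one consistent value. That makes 2.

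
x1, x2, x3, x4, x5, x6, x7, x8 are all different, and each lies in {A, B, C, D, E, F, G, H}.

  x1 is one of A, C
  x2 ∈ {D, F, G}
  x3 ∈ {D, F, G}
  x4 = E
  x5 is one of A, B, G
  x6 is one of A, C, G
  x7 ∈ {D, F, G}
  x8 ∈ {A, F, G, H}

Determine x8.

H

x4 must be E (only option left).
The 7 still-open variables draw from only 7 values {A, B, C, D, F, G, H}, so each is used; only x5 can be B, hence x5 = B.
The 6 still-open variables together cover exactly {A, C, D, F, G, H} — 6 values for 6 variables — and H appears only in x8's list, so x8 = H.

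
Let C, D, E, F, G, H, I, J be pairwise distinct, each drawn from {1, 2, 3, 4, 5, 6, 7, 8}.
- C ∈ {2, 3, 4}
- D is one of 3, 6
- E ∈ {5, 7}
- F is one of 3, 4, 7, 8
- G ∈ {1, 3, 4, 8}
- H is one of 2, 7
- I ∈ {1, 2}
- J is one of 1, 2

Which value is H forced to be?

Among the 8 variables, 5 fits only E (and all 8 values in {1, 2, 3, 4, 5, 6, 7, 8} must be used), so E = 5.
The 7 still-open variables draw from only 7 values {1, 2, 3, 4, 6, 7, 8}, so each is used; only D can be 6, hence D = 6.
The 2 variables I and J are confined to {1, 2}, which locks those values in; drop them from C, G, H.
So H = 7.

7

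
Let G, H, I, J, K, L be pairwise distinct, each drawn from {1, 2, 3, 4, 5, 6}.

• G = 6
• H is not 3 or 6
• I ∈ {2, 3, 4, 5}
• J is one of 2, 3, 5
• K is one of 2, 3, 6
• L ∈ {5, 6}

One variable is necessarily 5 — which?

G has just one choice, so G = 6. Remove 6 from K, L.
So 5 goes to L.

L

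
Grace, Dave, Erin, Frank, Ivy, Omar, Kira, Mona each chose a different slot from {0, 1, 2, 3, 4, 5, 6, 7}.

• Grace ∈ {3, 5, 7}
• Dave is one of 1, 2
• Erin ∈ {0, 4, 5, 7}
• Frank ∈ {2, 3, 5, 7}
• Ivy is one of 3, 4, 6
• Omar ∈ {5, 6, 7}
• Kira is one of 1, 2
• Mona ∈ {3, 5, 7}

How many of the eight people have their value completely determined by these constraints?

3

The 8 variables together cover exactly {0, 1, 2, 3, 4, 5, 6, 7} — 8 values for 8 variables — and 0 appears only in Erin's list, so Erin = 0.
The 7 still-open variables draw from only 7 values {1, 2, 3, 4, 5, 6, 7}, so each is used; only Ivy can be 4, hence Ivy = 4.
Among the 6 still-open variables, 6 fits only Omar (and all 6 values in {1, 2, 3, 5, 6, 7} must be used), so Omar = 6.
Dave and Kira between them cover only {1, 2} — a naked pair. Remove those values from Frank.
Determined: Erin=0, Ivy=4, Omar=6. The other people each still have more than one consistent value. That makes 3.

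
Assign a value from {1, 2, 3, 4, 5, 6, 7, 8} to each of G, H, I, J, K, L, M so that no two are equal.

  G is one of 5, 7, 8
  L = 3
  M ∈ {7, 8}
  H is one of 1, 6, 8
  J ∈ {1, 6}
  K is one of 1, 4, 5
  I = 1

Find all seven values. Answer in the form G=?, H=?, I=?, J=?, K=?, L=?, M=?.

I has just one choice, so I = 1. Strike 1 from H, J, K.
That leaves J = 6. Remove 6 from H.
L must be 3 (only option left).
H must be 8 (only option left). Eliminate 8 elsewhere: G, M.
M has just one choice, so M = 7. Strike 7 from G.
G must be 5 (only option left). So K can't be 5.
K's domain is down to {4}, so K = 4.

G=5, H=8, I=1, J=6, K=4, L=3, M=7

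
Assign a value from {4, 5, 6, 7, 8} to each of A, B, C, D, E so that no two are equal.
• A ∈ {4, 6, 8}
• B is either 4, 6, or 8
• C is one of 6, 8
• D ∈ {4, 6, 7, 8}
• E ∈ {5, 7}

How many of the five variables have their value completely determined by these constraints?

2

The 5 variables together cover exactly {4, 5, 6, 7, 8} — 5 values for 5 variables — and 5 appears only in E's list, so E = 5.
Among the 4 still-open variables, 7 fits only D (and all 4 values in {4, 6, 7, 8} must be used), so D = 7.
Determined: D=7, E=5. The other variables each still have more than one consistent value. That makes 2.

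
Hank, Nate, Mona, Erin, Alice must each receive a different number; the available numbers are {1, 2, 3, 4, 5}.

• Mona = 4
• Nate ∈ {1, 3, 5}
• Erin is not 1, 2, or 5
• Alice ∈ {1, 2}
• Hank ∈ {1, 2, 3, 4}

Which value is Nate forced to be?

Mona has just one choice, so Mona = 4. So Hank, Erin can't be 4.
Erin's domain is down to {3}, so Erin = 3. Eliminate 3 elsewhere: Hank, Nate.
Among the 3 still-open variables, 5 fits only Nate (and all 3 values in {1, 2, 5} must be used), so Nate = 5.

5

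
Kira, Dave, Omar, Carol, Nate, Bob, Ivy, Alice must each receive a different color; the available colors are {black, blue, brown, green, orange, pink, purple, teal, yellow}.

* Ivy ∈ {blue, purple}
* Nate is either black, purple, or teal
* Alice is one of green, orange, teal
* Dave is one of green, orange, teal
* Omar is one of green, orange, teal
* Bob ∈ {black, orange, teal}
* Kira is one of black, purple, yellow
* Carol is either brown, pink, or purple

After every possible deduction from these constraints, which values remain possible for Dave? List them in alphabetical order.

Dave, Omar, Alice share exactly the 3 values {green, orange, teal}; by pigeonhole those values go to them, so strike green, orange, teal from Nate, Bob.
Bob must be black (only option left). So Kira, Nate can't be black.
Nate's domain is down to {purple}, so Nate = purple. Strike purple from Kira, Carol, Ivy.
That leaves Ivy = blue.
Kira must be yellow (only option left).
No further eliminations apply; Dave can still be any of green, orange, teal.

green, orange, teal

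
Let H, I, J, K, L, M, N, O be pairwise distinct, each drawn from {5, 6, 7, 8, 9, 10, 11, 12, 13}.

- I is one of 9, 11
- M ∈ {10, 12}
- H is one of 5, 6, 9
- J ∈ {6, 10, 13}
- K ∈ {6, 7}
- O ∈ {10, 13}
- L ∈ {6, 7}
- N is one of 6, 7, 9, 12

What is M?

Among the 8 variables, 5 fits only H (and all 8 values in {5, 6, 7, 9, 10, 11, 12, 13} must be used), so H = 5.
Among the 7 still-open variables, 11 fits only I (and all 7 values in {6, 7, 9, 10, 11, 12, 13} must be used), so I = 11.
The 6 still-open variables draw from only 6 values {6, 7, 9, 10, 12, 13}, so each is used; only N can be 9, hence N = 9.
The 5 still-open variables draw from only 5 values {6, 7, 10, 12, 13}, so each is used; only M can be 12, hence M = 12.

12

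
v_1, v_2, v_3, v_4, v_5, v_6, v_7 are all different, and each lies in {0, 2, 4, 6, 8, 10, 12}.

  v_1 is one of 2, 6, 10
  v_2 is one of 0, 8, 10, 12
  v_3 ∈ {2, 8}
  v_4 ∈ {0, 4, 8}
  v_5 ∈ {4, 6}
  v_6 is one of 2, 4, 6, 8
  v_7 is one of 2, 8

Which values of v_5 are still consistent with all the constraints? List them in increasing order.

The 7 variables together cover exactly {0, 2, 4, 6, 8, 10, 12} — 7 values for 7 variables — and 12 appears only in v_2's list, so v_2 = 12.
The 6 still-open variables together cover exactly {0, 2, 4, 6, 8, 10} — 6 values for 6 variables — and 0 appears only in v_4's list, so v_4 = 0.
Among the 5 still-open variables, 10 fits only v_1 (and all 5 values in {2, 4, 6, 8, 10} must be used), so v_1 = 10.
The 2 variables v_3 and v_7 are confined to {2, 8}, which locks those values in; drop them from v_6.
No further eliminations apply; v_5 can still be any of 4, 6.

4, 6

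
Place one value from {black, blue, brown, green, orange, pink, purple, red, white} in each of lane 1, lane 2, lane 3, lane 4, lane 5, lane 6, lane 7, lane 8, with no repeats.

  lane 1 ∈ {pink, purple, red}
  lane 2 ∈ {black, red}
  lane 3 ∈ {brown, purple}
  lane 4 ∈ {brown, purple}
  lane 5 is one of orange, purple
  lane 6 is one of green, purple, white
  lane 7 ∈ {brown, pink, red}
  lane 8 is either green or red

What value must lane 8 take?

green

Among the 8 variables, black fits only lane 2 (and all 8 values in {black, brown, green, orange, pink, purple, red, white} must be used), so lane 2 = black.
The 7 still-open variables draw from only 7 values {brown, green, orange, pink, purple, red, white}, so each is used; only lane 5 can be orange, hence lane 5 = orange.
The 6 still-open variables together cover exactly {brown, green, pink, purple, red, white} — 6 values for 6 variables — and white appears only in lane 6's list, so lane 6 = white.
The 5 still-open variables together cover exactly {brown, green, pink, purple, red} — 5 values for 5 variables — and green appears only in lane 8's list, so lane 8 = green.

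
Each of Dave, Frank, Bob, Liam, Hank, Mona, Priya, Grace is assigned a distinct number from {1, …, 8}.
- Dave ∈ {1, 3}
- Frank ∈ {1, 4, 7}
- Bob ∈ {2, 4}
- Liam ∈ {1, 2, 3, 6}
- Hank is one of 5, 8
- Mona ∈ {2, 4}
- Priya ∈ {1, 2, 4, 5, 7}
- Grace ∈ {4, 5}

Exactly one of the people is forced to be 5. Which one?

Among the 8 variables, 6 fits only Liam (and all 8 values in {1, 2, 3, 4, 5, 6, 7, 8} must be used), so Liam = 6.
Among the 7 still-open variables, 3 fits only Dave (and all 7 values in {1, 2, 3, 4, 5, 7, 8} must be used), so Dave = 3.
Among the 6 still-open variables, 8 fits only Hank (and all 6 values in {1, 2, 4, 5, 7, 8} must be used), so Hank = 8.
The 2 variables Bob and Mona are confined to {2, 4}, which locks those values in; drop them from Frank, Priya, Grace.
So 5 goes to Grace.

Grace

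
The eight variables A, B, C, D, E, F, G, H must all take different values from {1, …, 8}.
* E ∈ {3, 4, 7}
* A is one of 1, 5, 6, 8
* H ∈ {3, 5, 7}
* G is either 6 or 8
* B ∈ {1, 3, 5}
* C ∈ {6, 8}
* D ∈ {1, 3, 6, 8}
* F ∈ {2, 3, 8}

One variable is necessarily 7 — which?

Among the 8 variables, 2 fits only F (and all 8 values in {1, 2, 3, 4, 5, 6, 7, 8} must be used), so F = 2.
The 7 still-open variables draw from only 7 values {1, 3, 4, 5, 6, 7, 8}, so each is used; only E can be 4, hence E = 4.
The 6 still-open variables together cover exactly {1, 3, 5, 6, 7, 8} — 6 values for 6 variables — and 7 appears only in H's list, so H = 7.

H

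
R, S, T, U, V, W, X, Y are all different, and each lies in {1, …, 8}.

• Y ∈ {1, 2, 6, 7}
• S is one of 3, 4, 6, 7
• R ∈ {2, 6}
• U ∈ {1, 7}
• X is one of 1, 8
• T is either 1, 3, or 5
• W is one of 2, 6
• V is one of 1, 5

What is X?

8

Among the 8 variables, 4 fits only S (and all 8 values in {1, 2, 3, 4, 5, 6, 7, 8} must be used), so S = 4.
The 7 still-open variables draw from only 7 values {1, 2, 3, 5, 6, 7, 8}, so each is used; only T can be 3, hence T = 3.
The 6 still-open variables draw from only 6 values {1, 2, 5, 6, 7, 8}, so each is used; only V can be 5, hence V = 5.
The 5 still-open variables draw from only 5 values {1, 2, 6, 7, 8}, so each is used; only X can be 8, hence X = 8.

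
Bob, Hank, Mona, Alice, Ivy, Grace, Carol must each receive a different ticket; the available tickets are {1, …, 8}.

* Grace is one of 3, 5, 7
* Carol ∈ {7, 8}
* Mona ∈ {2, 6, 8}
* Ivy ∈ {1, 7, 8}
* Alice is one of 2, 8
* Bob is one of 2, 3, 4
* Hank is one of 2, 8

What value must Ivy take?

1

Hank and Alice between them cover only {2, 8} — a naked pair. Remove those values from Bob, Mona, Ivy, Carol.
Mona has just one choice, so Mona = 6.
Carol's domain is down to {7}, so Carol = 7. Eliminate 7 elsewhere: Ivy, Grace.
So Ivy = 1.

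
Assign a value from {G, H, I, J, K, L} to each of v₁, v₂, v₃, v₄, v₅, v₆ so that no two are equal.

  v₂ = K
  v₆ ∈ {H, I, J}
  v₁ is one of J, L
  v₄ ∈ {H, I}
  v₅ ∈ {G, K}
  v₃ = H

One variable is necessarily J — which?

v₆

v₂ must be K (only option left). So v₅ can't be K.
v₃ must be H (only option left). Strike H from v₄, v₆.
That leaves v₄ = I. Eliminate I elsewhere: v₆.
So J goes to v₆.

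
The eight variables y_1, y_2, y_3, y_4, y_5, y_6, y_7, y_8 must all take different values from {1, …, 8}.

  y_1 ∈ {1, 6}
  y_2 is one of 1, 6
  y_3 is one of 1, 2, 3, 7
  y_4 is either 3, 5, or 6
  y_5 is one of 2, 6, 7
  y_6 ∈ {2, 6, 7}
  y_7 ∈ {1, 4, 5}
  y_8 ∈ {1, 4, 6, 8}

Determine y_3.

3

Among the 8 variables, 8 fits only y_8 (and all 8 values in {1, 2, 3, 4, 5, 6, 7, 8} must be used), so y_8 = 8.
Among the 7 still-open variables, 4 fits only y_7 (and all 7 values in {1, 2, 3, 4, 5, 6, 7} must be used), so y_7 = 4.
Among the 6 still-open variables, 5 fits only y_4 (and all 6 values in {1, 2, 3, 5, 6, 7} must be used), so y_4 = 5.
The 5 still-open variables draw from only 5 values {1, 2, 3, 6, 7}, so each is used; only y_3 can be 3, hence y_3 = 3.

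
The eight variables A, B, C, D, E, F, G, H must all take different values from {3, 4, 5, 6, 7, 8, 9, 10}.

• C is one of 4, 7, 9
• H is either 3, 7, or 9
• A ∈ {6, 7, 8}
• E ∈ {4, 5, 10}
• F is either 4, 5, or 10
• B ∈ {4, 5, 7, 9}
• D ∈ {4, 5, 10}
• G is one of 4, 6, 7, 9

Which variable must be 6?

G

The 8 variables together cover exactly {3, 4, 5, 6, 7, 8, 9, 10} — 8 values for 8 variables — and 3 appears only in H's list, so H = 3.
The 7 still-open variables together cover exactly {4, 5, 6, 7, 8, 9, 10} — 7 values for 7 variables — and 8 appears only in A's list, so A = 8.
Among the 6 still-open variables, 6 fits only G (and all 6 values in {4, 5, 6, 7, 9, 10} must be used), so G = 6.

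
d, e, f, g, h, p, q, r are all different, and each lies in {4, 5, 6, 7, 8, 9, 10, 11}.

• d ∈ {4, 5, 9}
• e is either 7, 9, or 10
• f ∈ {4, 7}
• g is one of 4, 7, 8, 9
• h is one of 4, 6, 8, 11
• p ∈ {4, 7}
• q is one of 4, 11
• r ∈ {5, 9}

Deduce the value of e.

10

Among the 8 variables, 6 fits only h (and all 8 values in {4, 5, 6, 7, 8, 9, 10, 11} must be used), so h = 6.
Among the 7 still-open variables, 8 fits only g (and all 7 values in {4, 5, 7, 8, 9, 10, 11} must be used), so g = 8.
The 6 still-open variables together cover exactly {4, 5, 7, 9, 10, 11} — 6 values for 6 variables — and 10 appears only in e's list, so e = 10.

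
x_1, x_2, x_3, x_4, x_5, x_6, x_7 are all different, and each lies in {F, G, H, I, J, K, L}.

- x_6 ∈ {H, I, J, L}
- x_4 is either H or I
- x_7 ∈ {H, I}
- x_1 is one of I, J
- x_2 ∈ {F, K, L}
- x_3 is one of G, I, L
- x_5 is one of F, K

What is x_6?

L

The 7 variables together cover exactly {F, G, H, I, J, K, L} — 7 values for 7 variables — and G appears only in x_3's list, so x_3 = G.
The 2 variables x_4 and x_7 are confined to {H, I}, which locks those values in; drop them from x_1, x_6.
That leaves x_1 = J. Remove J from x_6.
So x_6 = L.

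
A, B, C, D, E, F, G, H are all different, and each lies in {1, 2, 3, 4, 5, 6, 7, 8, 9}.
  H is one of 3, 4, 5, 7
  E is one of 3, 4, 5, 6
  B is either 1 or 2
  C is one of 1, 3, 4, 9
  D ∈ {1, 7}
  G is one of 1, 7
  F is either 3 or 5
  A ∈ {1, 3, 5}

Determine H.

The 8 variables together cover exactly {1, 2, 3, 4, 5, 6, 7, 9} — 8 values for 8 variables — and 2 appears only in B's list, so B = 2.
Among the 7 still-open variables, 6 fits only E (and all 7 values in {1, 3, 4, 5, 6, 7, 9} must be used), so E = 6.
The 6 still-open variables together cover exactly {1, 3, 4, 5, 7, 9} — 6 values for 6 variables — and 9 appears only in C's list, so C = 9.
The 5 still-open variables draw from only 5 values {1, 3, 4, 5, 7}, so each is used; only H can be 4, hence H = 4.

4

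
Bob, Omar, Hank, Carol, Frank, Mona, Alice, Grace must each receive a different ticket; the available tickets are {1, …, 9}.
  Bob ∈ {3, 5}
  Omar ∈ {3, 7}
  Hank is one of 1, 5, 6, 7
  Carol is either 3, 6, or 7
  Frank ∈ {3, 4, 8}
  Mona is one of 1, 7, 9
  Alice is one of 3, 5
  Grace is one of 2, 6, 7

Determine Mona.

9

The 2 variables Bob and Alice are confined to {3, 5}, which locks those values in; drop them from Omar, Hank, Carol, Frank.
Omar's domain is down to {7}, so Omar = 7. So Hank, Carol, Mona, Grace can't be 7.
Carol has just one choice, so Carol = 6. Remove 6 from Hank, Grace.
Grace has just one choice, so Grace = 2.
Hank has just one choice, so Hank = 1. Strike 1 from Mona.
So Mona = 9.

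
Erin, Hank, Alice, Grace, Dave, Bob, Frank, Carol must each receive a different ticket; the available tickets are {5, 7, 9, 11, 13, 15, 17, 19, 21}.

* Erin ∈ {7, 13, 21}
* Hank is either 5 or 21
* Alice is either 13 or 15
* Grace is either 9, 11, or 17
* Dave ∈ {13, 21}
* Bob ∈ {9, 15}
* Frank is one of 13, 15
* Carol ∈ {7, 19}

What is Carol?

Alice and Frank share exactly the 2 values {13, 15}; by pigeonhole those values go to them, so strike 13, 15 from Erin, Dave, Bob.
That leaves Dave = 21. So Erin, Hank can't be 21.
Bob must be 9 (only option left). So Grace can't be 9.
Erin has just one choice, so Erin = 7. Strike 7 from Carol.
So Carol = 19.

19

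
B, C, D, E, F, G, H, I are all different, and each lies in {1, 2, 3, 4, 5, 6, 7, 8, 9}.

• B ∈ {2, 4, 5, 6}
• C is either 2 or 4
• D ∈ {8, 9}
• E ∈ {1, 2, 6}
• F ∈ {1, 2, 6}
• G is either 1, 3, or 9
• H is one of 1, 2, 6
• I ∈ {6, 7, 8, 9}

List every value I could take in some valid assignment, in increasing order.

The 3 variables E, F, H are confined to {1, 2, 6}, which locks those values in; drop them from B, C, G, I.
C has just one choice, so C = 4. So B can't be 4.
B has just one choice, so B = 5.
No further eliminations apply; I can still be any of 7, 8, 9.

7, 8, 9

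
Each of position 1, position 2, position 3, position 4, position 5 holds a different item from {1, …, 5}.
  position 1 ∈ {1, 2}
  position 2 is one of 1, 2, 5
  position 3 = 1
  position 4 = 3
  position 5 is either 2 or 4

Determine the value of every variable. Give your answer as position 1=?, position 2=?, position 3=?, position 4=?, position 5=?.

position 1=2, position 2=5, position 3=1, position 4=3, position 5=4

position 3 has just one choice, so position 3 = 1. Strike 1 from position 1, position 2.
That leaves position 4 = 3.
position 1 must be 2 (only option left). Strike 2 from position 2, position 5.
position 2 must be 5 (only option left).
That leaves position 5 = 4.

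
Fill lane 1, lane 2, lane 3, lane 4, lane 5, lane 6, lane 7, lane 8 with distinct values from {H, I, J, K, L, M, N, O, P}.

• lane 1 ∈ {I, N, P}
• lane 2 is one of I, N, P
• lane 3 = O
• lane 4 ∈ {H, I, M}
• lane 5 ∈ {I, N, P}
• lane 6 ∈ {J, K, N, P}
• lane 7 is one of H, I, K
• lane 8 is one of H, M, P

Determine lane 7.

K

lane 3 must be O (only option left).
Among the 7 still-open variables, J fits only lane 6 (and all 7 values in {H, I, J, K, M, N, P} must be used), so lane 6 = J.
The 6 still-open variables together cover exactly {H, I, K, M, N, P} — 6 values for 6 variables — and K appears only in lane 7's list, so lane 7 = K.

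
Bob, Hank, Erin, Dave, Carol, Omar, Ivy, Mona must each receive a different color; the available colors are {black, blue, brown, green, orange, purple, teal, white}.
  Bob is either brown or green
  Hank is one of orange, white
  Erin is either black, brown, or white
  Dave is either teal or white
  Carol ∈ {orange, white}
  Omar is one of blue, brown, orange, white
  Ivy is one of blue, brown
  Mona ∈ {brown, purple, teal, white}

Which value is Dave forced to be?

teal

The 8 variables draw from only 8 values {black, blue, brown, green, orange, purple, teal, white}, so each is used; only Erin can be black, hence Erin = black.
Among the 7 still-open variables, green fits only Bob (and all 7 values in {blue, brown, green, orange, purple, teal, white} must be used), so Bob = green.
Among the 6 still-open variables, purple fits only Mona (and all 6 values in {blue, brown, orange, purple, teal, white} must be used), so Mona = purple.
The 5 still-open variables together cover exactly {blue, brown, orange, teal, white} — 5 values for 5 variables — and teal appears only in Dave's list, so Dave = teal.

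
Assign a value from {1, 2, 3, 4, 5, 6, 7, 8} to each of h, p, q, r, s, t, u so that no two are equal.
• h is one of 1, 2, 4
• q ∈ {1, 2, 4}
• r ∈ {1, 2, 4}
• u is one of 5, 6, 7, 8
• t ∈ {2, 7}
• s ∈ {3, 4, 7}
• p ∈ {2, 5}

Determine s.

3

h, q, r between them cover only {1, 2, 4} — a naked triple. Remove those values from p, s, t.
p must be 5 (only option left). Strike 5 from u.
t must be 7 (only option left). Strike 7 from s, u.
So s = 3.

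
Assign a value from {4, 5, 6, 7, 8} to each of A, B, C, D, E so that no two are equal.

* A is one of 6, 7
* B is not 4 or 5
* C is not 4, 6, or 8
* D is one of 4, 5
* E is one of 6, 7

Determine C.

The 5 variables together cover exactly {4, 5, 6, 7, 8} — 5 values for 5 variables — and 4 appears only in D's list, so D = 4.
The 4 still-open variables draw from only 4 values {5, 6, 7, 8}, so each is used; only C can be 5, hence C = 5.

5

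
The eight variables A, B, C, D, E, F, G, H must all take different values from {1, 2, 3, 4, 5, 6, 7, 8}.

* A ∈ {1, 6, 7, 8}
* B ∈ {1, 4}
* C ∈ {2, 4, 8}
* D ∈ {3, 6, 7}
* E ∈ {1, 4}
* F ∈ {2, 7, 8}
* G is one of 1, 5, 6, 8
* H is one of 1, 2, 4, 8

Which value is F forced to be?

The 8 variables draw from only 8 values {1, 2, 3, 4, 5, 6, 7, 8}, so each is used; only D can be 3, hence D = 3.
The 7 still-open variables draw from only 7 values {1, 2, 4, 5, 6, 7, 8}, so each is used; only G can be 5, hence G = 5.
Among the 6 still-open variables, 6 fits only A (and all 6 values in {1, 2, 4, 6, 7, 8} must be used), so A = 6.
The 5 still-open variables draw from only 5 values {1, 2, 4, 7, 8}, so each is used; only F can be 7, hence F = 7.

7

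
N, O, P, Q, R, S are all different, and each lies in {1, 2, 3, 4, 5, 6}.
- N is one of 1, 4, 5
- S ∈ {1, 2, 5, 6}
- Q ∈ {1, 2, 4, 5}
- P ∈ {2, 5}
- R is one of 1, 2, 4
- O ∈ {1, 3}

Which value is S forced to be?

6

Among the 6 variables, 3 fits only O (and all 6 values in {1, 2, 3, 4, 5, 6} must be used), so O = 3.
Among the 5 still-open variables, 6 fits only S (and all 5 values in {1, 2, 4, 5, 6} must be used), so S = 6.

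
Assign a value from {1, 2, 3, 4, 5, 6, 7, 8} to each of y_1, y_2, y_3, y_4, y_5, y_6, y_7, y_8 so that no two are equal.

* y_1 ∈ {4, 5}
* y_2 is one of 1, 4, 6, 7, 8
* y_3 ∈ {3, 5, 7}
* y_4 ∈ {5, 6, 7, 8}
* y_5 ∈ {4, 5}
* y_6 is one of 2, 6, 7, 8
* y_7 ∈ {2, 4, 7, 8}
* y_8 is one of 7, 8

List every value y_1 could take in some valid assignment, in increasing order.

Among the 8 variables, 1 fits only y_2 (and all 8 values in {1, 2, 3, 4, 5, 6, 7, 8} must be used), so y_2 = 1.
Among the 7 still-open variables, 3 fits only y_3 (and all 7 values in {2, 3, 4, 5, 6, 7, 8} must be used), so y_3 = 3.
The 2 variables y_1 and y_5 are confined to {4, 5}, which locks those values in; drop them from y_4, y_7.
No further eliminations apply; y_1 can still be any of 4, 5.

4, 5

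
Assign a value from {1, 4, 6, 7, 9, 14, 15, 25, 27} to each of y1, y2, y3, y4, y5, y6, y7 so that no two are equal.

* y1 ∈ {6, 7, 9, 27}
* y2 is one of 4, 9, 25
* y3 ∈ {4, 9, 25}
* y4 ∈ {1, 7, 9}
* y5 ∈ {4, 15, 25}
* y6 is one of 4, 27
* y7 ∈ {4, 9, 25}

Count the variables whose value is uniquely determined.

2

y2, y3, y7 between them cover only {4, 9, 25} — a naked triple. Remove those values from y1, y4, y5, y6.
y5 has just one choice, so y5 = 15.
y6 has just one choice, so y6 = 27. Remove 27 from y1.
Determined: y5=15, y6=27. The other variables each still have more than one consistent value. That makes 2.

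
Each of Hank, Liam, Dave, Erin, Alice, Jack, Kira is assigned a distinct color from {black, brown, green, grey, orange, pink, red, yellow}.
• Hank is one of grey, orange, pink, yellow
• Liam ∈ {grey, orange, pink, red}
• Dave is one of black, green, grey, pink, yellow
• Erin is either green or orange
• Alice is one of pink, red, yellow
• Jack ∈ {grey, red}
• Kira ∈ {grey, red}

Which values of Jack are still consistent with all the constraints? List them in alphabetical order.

grey, red

Among the 7 variables, black fits only Dave (and all 7 values in {black, green, grey, orange, pink, red, yellow} must be used), so Dave = black.
The 6 still-open variables draw from only 6 values {green, grey, orange, pink, red, yellow}, so each is used; only Erin can be green, hence Erin = green.
The 2 variables Jack and Kira are confined to {grey, red}, which locks those values in; drop them from Hank, Liam, Alice.
No further eliminations apply; Jack can still be any of grey, red.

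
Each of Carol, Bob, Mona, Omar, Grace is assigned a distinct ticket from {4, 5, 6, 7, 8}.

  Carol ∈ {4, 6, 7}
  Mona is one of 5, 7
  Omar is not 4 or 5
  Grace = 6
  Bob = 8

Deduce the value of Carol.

4

Bob has just one choice, so Bob = 8. Strike 8 from Omar.
Grace's domain is down to {6}, so Grace = 6. Eliminate 6 elsewhere: Carol, Omar.
That leaves Omar = 7. So Carol, Mona can't be 7.
So Carol = 4.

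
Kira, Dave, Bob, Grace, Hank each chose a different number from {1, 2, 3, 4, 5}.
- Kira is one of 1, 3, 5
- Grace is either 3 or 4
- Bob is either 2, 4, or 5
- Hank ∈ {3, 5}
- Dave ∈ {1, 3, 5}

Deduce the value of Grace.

The 5 variables draw from only 5 values {1, 2, 3, 4, 5}, so each is used; only Bob can be 2, hence Bob = 2.
The 4 still-open variables together cover exactly {1, 3, 4, 5} — 4 values for 4 variables — and 4 appears only in Grace's list, so Grace = 4.

4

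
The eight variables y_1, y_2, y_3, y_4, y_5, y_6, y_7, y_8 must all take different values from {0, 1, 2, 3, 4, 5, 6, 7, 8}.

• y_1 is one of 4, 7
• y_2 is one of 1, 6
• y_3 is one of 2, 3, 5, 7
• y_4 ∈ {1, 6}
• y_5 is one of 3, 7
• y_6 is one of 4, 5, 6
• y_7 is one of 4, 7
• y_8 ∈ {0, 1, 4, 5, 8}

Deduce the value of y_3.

y_1 and y_7 between them cover only {4, 7} — a naked pair. Remove those values from y_3, y_5, y_6, y_8.
y_5 has just one choice, so y_5 = 3. So y_3 can't be 3.
The 2 variables y_2 and y_4 are confined to {1, 6}, which locks those values in; drop them from y_6, y_8.
That leaves y_6 = 5. So y_3, y_8 can't be 5.
So y_3 = 2.

2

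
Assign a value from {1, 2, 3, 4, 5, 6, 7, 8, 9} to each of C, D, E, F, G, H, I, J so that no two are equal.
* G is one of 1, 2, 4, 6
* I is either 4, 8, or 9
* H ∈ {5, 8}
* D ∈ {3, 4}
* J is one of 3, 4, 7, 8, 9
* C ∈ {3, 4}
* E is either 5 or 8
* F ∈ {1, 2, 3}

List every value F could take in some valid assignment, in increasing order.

The 2 variables C and D are confined to {3, 4}, which locks those values in; drop them from F, G, I, J.
E and H between them cover only {5, 8} — a naked pair. Remove those values from I, J.
I's domain is down to {9}, so I = 9. Eliminate 9 elsewhere: J.
J must be 7 (only option left).
No further eliminations apply; F can still be any of 1, 2.

1, 2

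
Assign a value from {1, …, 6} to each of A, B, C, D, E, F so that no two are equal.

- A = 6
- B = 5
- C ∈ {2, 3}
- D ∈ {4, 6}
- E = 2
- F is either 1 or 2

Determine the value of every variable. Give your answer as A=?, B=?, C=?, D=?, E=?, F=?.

A's domain is down to {6}, so A = 6. So D can't be 6.
B has just one choice, so B = 5.
D's domain is down to {4}, so D = 4.
E must be 2 (only option left). Eliminate 2 elsewhere: C, F.
F must be 1 (only option left).
C must be 3 (only option left).

A=6, B=5, C=3, D=4, E=2, F=1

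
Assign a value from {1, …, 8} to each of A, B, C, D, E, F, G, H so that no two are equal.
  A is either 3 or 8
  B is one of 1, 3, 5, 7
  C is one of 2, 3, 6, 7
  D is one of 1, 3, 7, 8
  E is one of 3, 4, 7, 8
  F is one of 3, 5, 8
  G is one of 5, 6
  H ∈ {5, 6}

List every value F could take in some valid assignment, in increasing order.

The 8 variables draw from only 8 values {1, 2, 3, 4, 5, 6, 7, 8}, so each is used; only C can be 2, hence C = 2.
The 7 still-open variables draw from only 7 values {1, 3, 4, 5, 6, 7, 8}, so each is used; only E can be 4, hence E = 4.
The 2 variables G and H are confined to {5, 6}, which locks those values in; drop them from B, F.
A and F between them cover only {3, 8} — a naked pair. Remove those values from B, D.
No further eliminations apply; F can still be any of 3, 8.

3, 8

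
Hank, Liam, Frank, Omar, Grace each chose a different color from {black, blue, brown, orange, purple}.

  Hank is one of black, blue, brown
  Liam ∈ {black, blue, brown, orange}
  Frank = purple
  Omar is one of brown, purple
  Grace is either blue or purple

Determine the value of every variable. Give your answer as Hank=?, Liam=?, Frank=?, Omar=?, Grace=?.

Frank has just one choice, so Frank = purple. Remove purple from Omar, Grace.
That leaves Omar = brown. Eliminate brown elsewhere: Hank, Liam.
Grace must be blue (only option left). So Hank, Liam can't be blue.
Hank's domain is down to {black}, so Hank = black. Eliminate black elsewhere: Liam.
Liam has just one choice, so Liam = orange.

Hank=black, Liam=orange, Frank=purple, Omar=brown, Grace=blue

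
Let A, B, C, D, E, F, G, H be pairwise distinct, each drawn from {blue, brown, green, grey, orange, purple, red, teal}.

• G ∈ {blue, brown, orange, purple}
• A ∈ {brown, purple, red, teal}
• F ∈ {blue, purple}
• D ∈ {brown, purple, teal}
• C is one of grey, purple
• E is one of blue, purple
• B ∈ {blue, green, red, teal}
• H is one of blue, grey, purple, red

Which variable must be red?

The 8 variables draw from only 8 values {blue, brown, green, grey, orange, purple, red, teal}, so each is used; only B can be green, hence B = green.
The 7 still-open variables together cover exactly {blue, brown, grey, orange, purple, red, teal} — 7 values for 7 variables — and orange appears only in G's list, so G = orange.
The 2 variables E and F are confined to {blue, purple}, which locks those values in; drop them from A, C, D, H.
C must be grey (only option left). Eliminate grey elsewhere: H.
So red goes to H.

H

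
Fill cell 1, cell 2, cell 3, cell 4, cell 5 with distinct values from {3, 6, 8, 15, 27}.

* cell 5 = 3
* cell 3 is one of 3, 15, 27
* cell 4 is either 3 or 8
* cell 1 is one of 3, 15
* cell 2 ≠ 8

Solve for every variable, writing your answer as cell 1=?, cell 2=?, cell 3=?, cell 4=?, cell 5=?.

cell 1=15, cell 2=6, cell 3=27, cell 4=8, cell 5=3

cell 5's domain is down to {3}, so cell 5 = 3. So cell 1, cell 2, cell 3, cell 4 can't be 3.
cell 1's domain is down to {15}, so cell 1 = 15. Strike 15 from cell 2, cell 3.
cell 3 must be 27 (only option left). So cell 2 can't be 27.
cell 4's domain is down to {8}, so cell 4 = 8.
cell 2 must be 6 (only option left).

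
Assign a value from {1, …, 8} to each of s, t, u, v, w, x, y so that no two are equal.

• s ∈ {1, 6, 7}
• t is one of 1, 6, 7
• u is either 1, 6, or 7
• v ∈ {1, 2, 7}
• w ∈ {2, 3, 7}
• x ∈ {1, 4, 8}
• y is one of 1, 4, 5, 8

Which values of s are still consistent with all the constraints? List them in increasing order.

1, 6, 7

The 3 variables s, t, u are confined to {1, 6, 7}, which locks those values in; drop them from v, w, x, y.
v must be 2 (only option left). Strike 2 from w.
w has just one choice, so w = 3.
No further eliminations apply; s can still be any of 1, 6, 7.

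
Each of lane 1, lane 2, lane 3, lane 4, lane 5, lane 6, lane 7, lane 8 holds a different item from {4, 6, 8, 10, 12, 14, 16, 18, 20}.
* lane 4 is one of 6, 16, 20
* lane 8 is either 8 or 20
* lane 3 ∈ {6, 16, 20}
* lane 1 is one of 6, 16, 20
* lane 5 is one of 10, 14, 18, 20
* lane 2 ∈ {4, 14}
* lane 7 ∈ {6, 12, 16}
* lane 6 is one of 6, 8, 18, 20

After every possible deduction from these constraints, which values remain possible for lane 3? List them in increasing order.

6, 16, 20

lane 1, lane 3, lane 4 share exactly the 3 values {6, 16, 20}; by pigeonhole those values go to them, so strike 6, 16, 20 from lane 5, lane 6, lane 7, lane 8.
That leaves lane 7 = 12.
That leaves lane 8 = 8. Strike 8 from lane 6.
lane 6 must be 18 (only option left). Eliminate 18 elsewhere: lane 5.
No further eliminations apply; lane 3 can still be any of 6, 16, 20.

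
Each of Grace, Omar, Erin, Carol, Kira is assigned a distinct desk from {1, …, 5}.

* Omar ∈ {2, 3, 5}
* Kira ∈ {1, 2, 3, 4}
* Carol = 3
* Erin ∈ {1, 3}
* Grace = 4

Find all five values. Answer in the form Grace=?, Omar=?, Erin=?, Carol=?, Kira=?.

Grace=4, Omar=5, Erin=1, Carol=3, Kira=2

Grace must be 4 (only option left). Strike 4 from Kira.
Carol's domain is down to {3}, so Carol = 3. Remove 3 from Omar, Erin, Kira.
Erin must be 1 (only option left). Strike 1 from Kira.
Kira has just one choice, so Kira = 2. So Omar can't be 2.
Omar must be 5 (only option left).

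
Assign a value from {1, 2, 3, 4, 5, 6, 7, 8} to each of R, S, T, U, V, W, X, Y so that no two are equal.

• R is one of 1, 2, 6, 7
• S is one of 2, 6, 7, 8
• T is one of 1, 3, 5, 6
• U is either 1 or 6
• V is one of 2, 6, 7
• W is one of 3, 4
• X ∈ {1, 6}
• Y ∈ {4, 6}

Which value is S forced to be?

8

Among the 8 variables, 5 fits only T (and all 8 values in {1, 2, 3, 4, 5, 6, 7, 8} must be used), so T = 5.
The 7 still-open variables together cover exactly {1, 2, 3, 4, 6, 7, 8} — 7 values for 7 variables — and 3 appears only in W's list, so W = 3.
Among the 6 still-open variables, 4 fits only Y (and all 6 values in {1, 2, 4, 6, 7, 8} must be used), so Y = 4.
The 5 still-open variables draw from only 5 values {1, 2, 6, 7, 8}, so each is used; only S can be 8, hence S = 8.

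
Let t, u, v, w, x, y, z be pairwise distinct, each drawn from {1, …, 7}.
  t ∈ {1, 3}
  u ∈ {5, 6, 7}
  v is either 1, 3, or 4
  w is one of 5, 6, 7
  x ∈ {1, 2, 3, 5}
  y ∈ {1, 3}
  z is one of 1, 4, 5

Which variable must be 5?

The 7 variables together cover exactly {1, 2, 3, 4, 5, 6, 7} — 7 values for 7 variables — and 2 appears only in x's list, so x = 2.
t and y between them cover only {1, 3} — a naked pair. Remove those values from v, z.
That leaves v = 4. Remove 4 from z.
So 5 goes to z.

z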